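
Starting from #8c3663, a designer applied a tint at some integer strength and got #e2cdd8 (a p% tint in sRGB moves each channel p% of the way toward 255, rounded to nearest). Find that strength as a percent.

75%

#8c3663 is rgb(140, 54, 99); #e2cdd8 is rgb(226, 205, 216).
On the G channel (widest range): 205 ≈ 54 + (p/100)(255 − 54), so p ≈ 100×(205 − 54)/(255 − 54) = 15100/201 = 75.12.
p = 75 reproduces all three channels after rounding.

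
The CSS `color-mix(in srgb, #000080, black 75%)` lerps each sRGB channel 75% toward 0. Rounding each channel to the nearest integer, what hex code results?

#000020

#000080 is rgb(0, 0, 128).
A 75% shade moves each channel 75% toward 0:
  R: 0 + 0 = 0 → 0
  G: 0 + 0.75×(0−0) = 0 + 0 = 0 → 0
  B: 128 − 96 = 32 → 32
rgb(0, 0, 32) = #000020.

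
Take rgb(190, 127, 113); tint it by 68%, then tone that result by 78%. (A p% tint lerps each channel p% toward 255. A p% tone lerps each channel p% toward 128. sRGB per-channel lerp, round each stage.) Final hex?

Lerp each channel 68% toward 255:
  R: 190 + 44.2 = 234.2 → 234
  G: 127 + 0.68×(255−127) = 127 + 87.04 = 214.04 → 214
  B: 113 + 96.56 = 209.56 → 210
After the tint: rgb(234, 214, 210) = #EAD6D2.
Per channel, c → c + 0.78(128 − c):
  R: 234 + 0.78×(128−234) = 234 − 82.68 = 151.32 → 151
  G: 214 − 67.08 = 146.92 → 147
  B: 210 + 0.78×(128−210) = 210 − 63.96 = 146.04 → 146
rgb(151, 147, 146) = #979392.

#979392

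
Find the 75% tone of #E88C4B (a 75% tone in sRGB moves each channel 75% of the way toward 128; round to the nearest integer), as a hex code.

#9A8373

#E88C4B is rgb(232, 140, 75).
Per channel, c → c + 0.75(128 − c):
  R: 232 − 78 = 154 → 154
  G: 140 + 0.75×(128−140) = 140 − 9 = 131 → 131
  B: 75 + 39.75 = 114.75 → 115
rgb(154, 131, 115) = #9A8373.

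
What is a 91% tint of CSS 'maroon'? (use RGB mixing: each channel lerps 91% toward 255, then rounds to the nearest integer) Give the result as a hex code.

CSS maroon is rgb(128, 0, 0).
A 91% tint moves each channel 91% toward 255:
  R: 128 + 0.91×(255−128) = 128 + 115.57 = 243.57 → 244
  G: 0 + 0.91×(255−0) = 0 + 232.05 = 232.05 → 232
  B: 0 + 232.05 = 232.05 → 232
rgb(244, 232, 232) = #F4E8E8.

#F4E8E8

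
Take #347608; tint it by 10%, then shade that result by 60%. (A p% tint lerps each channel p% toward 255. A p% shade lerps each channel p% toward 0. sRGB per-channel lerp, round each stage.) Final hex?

#347608 is rgb(52, 118, 8).
Per channel, c → c + 0.1(255 − c):
  R: 52 + 20.3 = 72.3 → 72
  G: 118 + 13.7 = 131.7 → 132
  B: 8 + 24.7 = 32.7 → 33
After the tint: rgb(72, 132, 33) = #488421.
Lerp each channel 60% toward 0:
  R: 72 − 43.2 = 28.8 → 29
  G: 132 − 79.2 = 52.8 → 53
  B: 33 − 19.8 = 13.2 → 13
rgb(29, 53, 13) = #1d350d.

#1d350d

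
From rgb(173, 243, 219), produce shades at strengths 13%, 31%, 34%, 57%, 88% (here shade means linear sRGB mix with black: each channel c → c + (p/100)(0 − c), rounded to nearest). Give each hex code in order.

#97D3BF, #77A897, #72A091, #4A685E, #151D1A

13%: (173 − 22.49 = 150.51→151, 243 − 31.59 = 211.41→211, 219 − 28.47 = 190.53→191) → #97D3BF
31%: (173 − 53.63 = 119.37→119, 243 − 75.33 = 167.67→168, 219 − 67.89 = 151.11→151) → #77A897
34%: (173 − 58.82 = 114.18→114, 243 − 82.62 = 160.38→160, 219 − 74.46 = 144.54→145) → #72A091
57%: (173 − 98.61 = 74.39→74, 243 − 138.51 = 104.49→104, 219 − 124.83 = 94.17→94) → #4A685E
88%: (173 − 152.24 = 20.76→21, 243 − 213.84 = 29.16→29, 219 − 192.72 = 26.28→26) → #151D1A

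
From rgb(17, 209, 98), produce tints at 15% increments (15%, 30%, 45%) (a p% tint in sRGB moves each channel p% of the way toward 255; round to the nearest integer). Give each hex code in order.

#35D87A, #58DF91, #7CE6A9

15%: (17 + 35.7 = 52.7→53, 209 + 6.9 = 215.9→216, 98 + 23.55 = 121.55→122) → #35D87A
30%: (17 + 71.4 = 88.4→88, 209 + 13.8 = 222.8→223, 98 + 47.1 = 145.1→145) → #58DF91
45%: (17 + 107.1 = 124.1→124, 209 + 20.7 = 229.7→230, 98 + 70.65 = 168.65→169) → #7CE6A9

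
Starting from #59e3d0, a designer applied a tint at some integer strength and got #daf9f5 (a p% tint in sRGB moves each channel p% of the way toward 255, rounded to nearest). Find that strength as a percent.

#59e3d0 is rgb(89, 227, 208); #daf9f5 is rgb(218, 249, 245).
On the R channel (widest range): 218 ≈ 89 + (p/100)(255 − 89), so p ≈ 100×(218 − 89)/(255 − 89) = 12900/166 = 77.71.
p = 78 reproduces all three channels after rounding.

78%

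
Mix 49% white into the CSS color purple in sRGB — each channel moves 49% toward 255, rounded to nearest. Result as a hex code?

#BE7DBE

CSS purple is rgb(128, 0, 128).
Lerp each channel 49% toward 255:
  R: 128 + 0.49×(255−128) = 128 + 62.23 = 190.23 → 190
  G: 0 + 0.49×(255−0) = 0 + 124.95 = 124.95 → 125
  B: 128 + 0.49×(255−128) = 128 + 62.23 = 190.23 → 190
rgb(190, 125, 190) = #BE7DBE.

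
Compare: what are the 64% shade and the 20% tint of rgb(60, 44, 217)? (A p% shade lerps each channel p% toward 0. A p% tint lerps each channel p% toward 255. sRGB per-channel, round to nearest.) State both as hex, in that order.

64% shade:
  R: 60 + 0.64×(0−60) = 60 − 38.4 = 21.6 → 22
  G: 44 + 0.64×(0−44) = 44 − 28.16 = 15.84 → 16
  B: 217 + 0.64×(0−217) = 217 − 138.88 = 78.12 → 78
  → #16104e
20% tint:
  R: 60 + 0.2×(255−60) = 60 + 39 = 99 → 99
  G: 44 + 0.2×(255−44) = 44 + 42.2 = 86.2 → 86
  B: 217 + 7.6 = 224.6 → 225
  → #6356e1

#16104e, #6356e1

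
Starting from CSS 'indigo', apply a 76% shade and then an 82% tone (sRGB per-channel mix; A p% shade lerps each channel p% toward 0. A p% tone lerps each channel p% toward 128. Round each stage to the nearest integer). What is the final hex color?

CSS indigo is rgb(75, 0, 130).
A 76% shade moves each channel 76% toward 0:
  R: 75 + 0.76×(0−75) = 75 − 57 = 18 → 18
  G: 0 + 0.76×(0−0) = 0 + 0 = 0 → 0
  B: 130 + 0.76×(0−130) = 130 − 98.8 = 31.2 → 31
After the shade: rgb(18, 0, 31) = #12001F.
Lerp each channel 82% toward 128:
  R: 18 + 90.2 = 108.2 → 108
  G: 0 + 104.96 = 104.96 → 105
  B: 31 + 79.54 = 110.54 → 111
rgb(108, 105, 111) = #6C696F.

#6C696F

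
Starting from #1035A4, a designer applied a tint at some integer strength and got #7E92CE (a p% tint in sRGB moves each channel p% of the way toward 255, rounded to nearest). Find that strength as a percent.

#1035A4 is rgb(16, 53, 164); #7E92CE is rgb(126, 146, 206).
On the R channel (widest range): 126 ≈ 16 + (p/100)(255 − 16), so p ≈ 100×(126 − 16)/(255 − 16) = 11000/239 = 46.03.
p = 46 reproduces all three channels after rounding.

46%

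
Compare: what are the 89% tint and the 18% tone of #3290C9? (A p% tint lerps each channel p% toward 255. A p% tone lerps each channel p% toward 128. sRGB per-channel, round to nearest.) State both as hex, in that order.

#3290C9 is rgb(50, 144, 201).
89% tint:
  R: 50 + 182.45 = 232.45 → 232
  G: 144 + 98.79 = 242.79 → 243
  B: 201 + 0.89×(255−201) = 201 + 48.06 = 249.06 → 249
  → #E8F3F9
18% tone:
  R: 50 + 0.18×(128−50) = 50 + 14.04 = 64.04 → 64
  G: 144 + 0.18×(128−144) = 144 − 2.88 = 141.12 → 141
  B: 201 − 13.14 = 187.86 → 188
  → #408DBC

#E8F3F9, #408DBC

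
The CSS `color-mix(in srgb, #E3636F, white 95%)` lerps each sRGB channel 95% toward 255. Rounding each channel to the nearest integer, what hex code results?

#E3636F is rgb(227, 99, 111).
Lerp each channel 95% toward 255:
  R: 227 + 0.95×(255−227) = 227 + 26.6 = 253.6 → 254
  G: 99 + 0.95×(255−99) = 99 + 148.2 = 247.2 → 247
  B: 111 + 0.95×(255−111) = 111 + 136.8 = 247.8 → 248
rgb(254, 247, 248) = #FEF7F8.

#FEF7F8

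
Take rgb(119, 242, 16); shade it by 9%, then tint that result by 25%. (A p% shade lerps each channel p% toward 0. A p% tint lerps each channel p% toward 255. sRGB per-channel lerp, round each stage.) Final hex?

Lerp each channel 9% toward 0:
  R: 119 + 0.09×(0−119) = 119 − 10.71 = 108.29 → 108
  G: 242 + 0.09×(0−242) = 242 − 21.78 = 220.22 → 220
  B: 16 + 0.09×(0−16) = 16 − 1.44 = 14.56 → 15
After the shade: rgb(108, 220, 15) = #6CDC0F.
Per channel, c → c + 0.25(255 − c):
  R: 108 + 0.25×(255−108) = 108 + 36.75 = 144.75 → 145
  G: 220 + 8.75 = 228.75 → 229
  B: 15 + 0.25×(255−15) = 15 + 60 = 75 → 75
rgb(145, 229, 75) = #91E54B.

#91E54B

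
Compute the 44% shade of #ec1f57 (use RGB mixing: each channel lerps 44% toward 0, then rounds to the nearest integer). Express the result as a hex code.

#841131

#ec1f57 is rgb(236, 31, 87).
Lerp each channel 44% toward 0:
  R: 236 + 0.44×(0−236) = 236 − 103.84 = 132.16 → 132
  G: 31 − 13.64 = 17.36 → 17
  B: 87 − 38.28 = 48.72 → 49
rgb(132, 17, 49) = #841131.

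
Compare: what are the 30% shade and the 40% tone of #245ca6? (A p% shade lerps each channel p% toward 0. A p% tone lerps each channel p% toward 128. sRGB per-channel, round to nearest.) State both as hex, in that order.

#194074, #496a97

#245ca6 is rgb(36, 92, 166).
30% shade:
  R: 36 + 0.3×(0−36) = 36 − 10.8 = 25.2 → 25
  G: 92 + 0.3×(0−92) = 92 − 27.6 = 64.4 → 64
  B: 166 − 49.8 = 116.2 → 116
  → #194074
40% tone:
  R: 36 + 36.8 = 72.8 → 73
  G: 92 + 14.4 = 106.4 → 106
  B: 166 − 15.2 = 150.8 → 151
  → #496a97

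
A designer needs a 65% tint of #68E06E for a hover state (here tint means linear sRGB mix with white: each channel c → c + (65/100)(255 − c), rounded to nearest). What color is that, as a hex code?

#68E06E is rgb(104, 224, 110).
A 65% tint moves each channel 65% toward 255:
  R: 104 + 98.15 = 202.15 → 202
  G: 224 + 20.15 = 244.15 → 244
  B: 110 + 94.25 = 204.25 → 204
rgb(202, 244, 204) = #CAF4CC.

#CAF4CC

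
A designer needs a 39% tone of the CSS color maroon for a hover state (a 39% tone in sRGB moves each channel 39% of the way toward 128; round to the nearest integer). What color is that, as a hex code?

#803232

CSS maroon is rgb(128, 0, 0).
A 39% tone moves each channel 39% toward 128:
  R: 128 + 0 = 128 → 128
  G: 0 + 49.92 = 49.92 → 50
  B: 0 + 0.39×(128−0) = 0 + 49.92 = 49.92 → 50
rgb(128, 50, 50) = #803232.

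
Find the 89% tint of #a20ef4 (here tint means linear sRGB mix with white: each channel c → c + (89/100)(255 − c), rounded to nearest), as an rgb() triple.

rgb(245, 228, 254)

#a20ef4 is rgb(162, 14, 244).
Lerp each channel 89% toward 255:
  R: 162 + 82.77 = 244.77 → 245
  G: 14 + 0.89×(255−14) = 14 + 214.49 = 228.49 → 228
  B: 244 + 0.89×(255−244) = 244 + 9.79 = 253.79 → 254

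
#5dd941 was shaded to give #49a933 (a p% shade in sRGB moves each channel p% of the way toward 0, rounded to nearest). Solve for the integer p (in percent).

22%

#5dd941 is rgb(93, 217, 65); #49a933 is rgb(73, 169, 51).
On the G channel (widest range): 169 ≈ 217 + (p/100)(0 − 217), so p ≈ 100×(169 − 217)/(0 − 217) = -4800/-217 = 22.12.
p = 22 reproduces all three channels after rounding.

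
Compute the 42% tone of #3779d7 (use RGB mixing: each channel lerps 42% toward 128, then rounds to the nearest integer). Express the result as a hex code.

#3779d7 is rgb(55, 121, 215).
Per channel, c → c + 0.42(128 − c):
  R: 55 + 0.42×(128−55) = 55 + 30.66 = 85.66 → 86
  G: 121 + 2.94 = 123.94 → 124
  B: 215 + 0.42×(128−215) = 215 − 36.54 = 178.46 → 178
rgb(86, 124, 178) = #567cb2.

#567cb2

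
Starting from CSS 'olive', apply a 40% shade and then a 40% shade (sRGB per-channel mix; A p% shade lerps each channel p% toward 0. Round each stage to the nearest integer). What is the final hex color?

#2E2E00

CSS olive is rgb(128, 128, 0).
Per channel, c → c + 0.4(0 − c):
  R: 128 + 0.4×(0−128) = 128 − 51.2 = 76.8 → 77
  G: 128 + 0.4×(0−128) = 128 − 51.2 = 76.8 → 77
  B: 0 + 0 = 0 → 0
After the shade: rgb(77, 77, 0) = #4D4D00.
Lerp each channel 40% toward 0:
  R: 77 + 0.4×(0−77) = 77 − 30.8 = 46.2 → 46
  G: 77 + 0.4×(0−77) = 77 − 30.8 = 46.2 → 46
  B: 0 + 0.4×(0−0) = 0 + 0 = 0 → 0
rgb(46, 46, 0) = #2E2E00.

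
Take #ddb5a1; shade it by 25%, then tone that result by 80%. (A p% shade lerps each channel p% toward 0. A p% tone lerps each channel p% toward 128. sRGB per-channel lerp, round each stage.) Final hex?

#ddb5a1 is rgb(221, 181, 161).
Per channel, c → c + 0.25(0 − c):
  R: 221 − 55.25 = 165.75 → 166
  G: 181 − 45.25 = 135.75 → 136
  B: 161 + 0.25×(0−161) = 161 − 40.25 = 120.75 → 121
After the shade: rgb(166, 136, 121) = #a68879.
An 80% tone moves each channel 80% toward 128:
  R: 166 − 30.4 = 135.6 → 136
  G: 136 + 0.8×(128−136) = 136 − 6.4 = 129.6 → 130
  B: 121 + 0.8×(128−121) = 121 + 5.6 = 126.6 → 127
rgb(136, 130, 127) = #88827f.

#88827f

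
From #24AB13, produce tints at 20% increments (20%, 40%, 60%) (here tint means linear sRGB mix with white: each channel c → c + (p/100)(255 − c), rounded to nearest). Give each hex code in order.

#50BC42, #7CCD71, #A7DDA1

#24AB13 is rgb(36, 171, 19).
20%: (36 + 43.8 = 79.8→80, 171 + 16.8 = 187.8→188, 19 + 47.2 = 66.2→66) → #50BC42
40%: (36 + 87.6 = 123.6→124, 171 + 33.6 = 204.6→205, 19 + 94.4 = 113.4→113) → #7CCD71
60%: (36 + 131.4 = 167.4→167, 171 + 50.4 = 221.4→221, 19 + 141.6 = 160.6→161) → #A7DDA1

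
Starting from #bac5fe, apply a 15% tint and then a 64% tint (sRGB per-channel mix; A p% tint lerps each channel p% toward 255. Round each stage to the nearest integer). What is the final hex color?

#eaedff

#bac5fe is rgb(186, 197, 254).
Lerp each channel 15% toward 255:
  R: 186 + 0.15×(255−186) = 186 + 10.35 = 196.35 → 196
  G: 197 + 0.15×(255−197) = 197 + 8.7 = 205.7 → 206
  B: 254 + 0.15 = 254.15 → 254
After the tint: rgb(196, 206, 254) = #c4cefe.
Lerp each channel 64% toward 255:
  R: 196 + 0.64×(255−196) = 196 + 37.76 = 233.76 → 234
  G: 206 + 0.64×(255−206) = 206 + 31.36 = 237.36 → 237
  B: 254 + 0.64×(255−254) = 254 + 0.64 = 254.64 → 255
rgb(234, 237, 255) = #eaedff.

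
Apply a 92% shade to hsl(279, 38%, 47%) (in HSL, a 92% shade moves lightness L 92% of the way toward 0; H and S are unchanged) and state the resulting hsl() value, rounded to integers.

hsl(279, 38%, 4%)

L moves 92% from 47 toward 0: 47 − 43.24 = 3.76 → 4.
H and S are unchanged.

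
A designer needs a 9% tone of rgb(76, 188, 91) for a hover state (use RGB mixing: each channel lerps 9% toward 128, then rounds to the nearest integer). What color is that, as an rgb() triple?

rgb(81, 183, 94)

Per channel, c → c + 0.09(128 − c):
  R: 76 + 0.09×(128−76) = 76 + 4.68 = 80.68 → 81
  G: 188 + 0.09×(128−188) = 188 − 5.4 = 182.6 → 183
  B: 91 + 0.09×(128−91) = 91 + 3.33 = 94.33 → 94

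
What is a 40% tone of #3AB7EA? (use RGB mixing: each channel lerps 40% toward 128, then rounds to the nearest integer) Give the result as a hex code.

#3AB7EA is rgb(58, 183, 234).
Lerp each channel 40% toward 128:
  R: 58 + 0.4×(128−58) = 58 + 28 = 86 → 86
  G: 183 − 22 = 161 → 161
  B: 234 + 0.4×(128−234) = 234 − 42.4 = 191.6 → 192
rgb(86, 161, 192) = #56A1C0.

#56A1C0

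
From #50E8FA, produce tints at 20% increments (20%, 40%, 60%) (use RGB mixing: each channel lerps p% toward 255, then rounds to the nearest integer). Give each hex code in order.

#73EDFB, #96F1FC, #B9F6FD

#50E8FA is rgb(80, 232, 250).
20%: (80 + 35 = 115→115, 232 + 4.6 = 236.6→237, 250 + 1 = 251→251) → #73EDFB
40%: (80 + 70 = 150→150, 232 + 9.2 = 241.2→241, 250 + 2 = 252→252) → #96F1FC
60%: (80 + 105 = 185→185, 232 + 13.8 = 245.8→246, 250 + 3 = 253→253) → #B9F6FD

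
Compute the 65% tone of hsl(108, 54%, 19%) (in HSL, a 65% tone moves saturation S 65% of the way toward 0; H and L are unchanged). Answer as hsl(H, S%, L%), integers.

hsl(108, 19%, 19%)

S moves 65% from 54 toward 0: 54 − 35.1 = 18.9 → 19.
H and L are unchanged.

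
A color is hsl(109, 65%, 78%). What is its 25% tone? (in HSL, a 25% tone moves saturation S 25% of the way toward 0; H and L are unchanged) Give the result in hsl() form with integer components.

hsl(109, 49%, 78%)

S moves 25% from 65 toward 0: 65 − 16.25 = 48.75 → 49.
H and L are unchanged.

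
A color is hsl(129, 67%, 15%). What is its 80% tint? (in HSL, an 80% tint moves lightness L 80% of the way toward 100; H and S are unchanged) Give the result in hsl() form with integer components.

L moves 80% from 15 toward 100: 15 + 68 = 83 → 83.
H and S are unchanged.

hsl(129, 67%, 83%)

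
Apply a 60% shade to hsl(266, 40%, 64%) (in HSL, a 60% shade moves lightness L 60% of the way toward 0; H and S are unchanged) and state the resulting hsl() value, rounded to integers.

L moves 60% from 64 toward 0: 64 − 38.4 = 25.6 → 26.
H and S are unchanged.

hsl(266, 40%, 26%)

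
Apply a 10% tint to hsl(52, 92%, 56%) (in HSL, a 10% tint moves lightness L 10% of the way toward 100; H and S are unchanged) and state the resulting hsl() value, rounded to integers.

hsl(52, 92%, 60%)

L moves 10% from 56 toward 100: 56 + 4.4 = 60.4 → 60.
H and S are unchanged.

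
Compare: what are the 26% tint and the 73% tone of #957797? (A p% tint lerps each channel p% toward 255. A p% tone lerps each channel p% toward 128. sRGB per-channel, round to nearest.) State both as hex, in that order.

#b19ab2, #867e86

#957797 is rgb(149, 119, 151).
26% tint:
  R: 149 + 0.26×(255−149) = 149 + 27.56 = 176.56 → 177
  G: 119 + 35.36 = 154.36 → 154
  B: 151 + 0.26×(255−151) = 151 + 27.04 = 178.04 → 178
  → #b19ab2
73% tone:
  R: 149 − 15.33 = 133.67 → 134
  G: 119 + 0.73×(128−119) = 119 + 6.57 = 125.57 → 126
  B: 151 − 16.79 = 134.21 → 134
  → #867e86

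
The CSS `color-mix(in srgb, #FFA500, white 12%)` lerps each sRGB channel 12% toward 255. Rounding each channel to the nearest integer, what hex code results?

#FFA500 is rgb(255, 165, 0).
Per channel, c → c + 0.12(255 − c):
  R: 255 + 0.12×(255−255) = 255 + 0 = 255 → 255
  G: 165 + 10.8 = 175.8 → 176
  B: 0 + 0.12×(255−0) = 0 + 30.6 = 30.6 → 31
rgb(255, 176, 31) = #FFB01F.

#FFB01F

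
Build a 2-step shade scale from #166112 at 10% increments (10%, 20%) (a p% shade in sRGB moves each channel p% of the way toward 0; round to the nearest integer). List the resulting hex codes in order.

#145710, #124E0E

#166112 is rgb(22, 97, 18).
10%: (22 − 2.2 = 19.8→20, 97 − 9.7 = 87.3→87, 18 − 1.8 = 16.2→16) → #145710
20%: (22 − 4.4 = 17.6→18, 97 − 19.4 = 77.6→78, 18 − 3.6 = 14.4→14) → #124E0E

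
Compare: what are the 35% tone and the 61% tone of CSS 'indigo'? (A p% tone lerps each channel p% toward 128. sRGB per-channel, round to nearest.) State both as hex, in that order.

CSS indigo is rgb(75, 0, 130).
35% tone:
  R: 75 + 18.55 = 93.55 → 94
  G: 0 + 44.8 = 44.8 → 45
  B: 130 − 0.7 = 129.3 → 129
  → #5E2D81
61% tone:
  R: 75 + 0.61×(128−75) = 75 + 32.33 = 107.33 → 107
  G: 0 + 78.08 = 78.08 → 78
  B: 130 + 0.61×(128−130) = 130 − 1.22 = 128.78 → 129
  → #6B4E81

#5E2D81, #6B4E81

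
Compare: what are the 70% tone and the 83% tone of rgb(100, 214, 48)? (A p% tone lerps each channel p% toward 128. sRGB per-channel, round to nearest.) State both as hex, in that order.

#789A68, #7B8F72

70% tone:
  R: 100 + 0.7×(128−100) = 100 + 19.6 = 119.6 → 120
  G: 214 − 60.2 = 153.8 → 154
  B: 48 + 56 = 104 → 104
  → #789A68
83% tone:
  R: 100 + 0.83×(128−100) = 100 + 23.24 = 123.24 → 123
  G: 214 − 71.38 = 142.62 → 143
  B: 48 + 0.83×(128−48) = 48 + 66.4 = 114.4 → 114
  → #7B8F72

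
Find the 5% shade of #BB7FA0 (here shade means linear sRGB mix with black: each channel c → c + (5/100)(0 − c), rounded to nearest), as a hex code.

#B27998

#BB7FA0 is rgb(187, 127, 160).
Lerp each channel 5% toward 0:
  R: 187 − 9.35 = 177.65 → 178
  G: 127 − 6.35 = 120.65 → 121
  B: 160 − 8 = 152 → 152
rgb(178, 121, 152) = #B27998.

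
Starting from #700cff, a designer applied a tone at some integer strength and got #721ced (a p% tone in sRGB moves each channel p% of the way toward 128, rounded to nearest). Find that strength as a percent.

14%

#700cff is rgb(112, 12, 255); #721ced is rgb(114, 28, 237).
On the B channel (widest range): 237 ≈ 255 + (p/100)(128 − 255), so p ≈ 100×(237 − 255)/(128 − 255) = -1800/-127 = 14.17.
p = 14 reproduces all three channels after rounding.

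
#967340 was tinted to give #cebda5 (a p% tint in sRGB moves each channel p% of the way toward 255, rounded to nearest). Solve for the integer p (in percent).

#967340 is rgb(150, 115, 64); #cebda5 is rgb(206, 189, 165).
On the B channel (widest range): 165 ≈ 64 + (p/100)(255 − 64), so p ≈ 100×(165 − 64)/(255 − 64) = 10100/191 = 52.88.
p = 53 reproduces all three channels after rounding.

53%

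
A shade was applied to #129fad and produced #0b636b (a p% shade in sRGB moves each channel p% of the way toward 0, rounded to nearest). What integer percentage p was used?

#129fad is rgb(18, 159, 173); #0b636b is rgb(11, 99, 107).
On the B channel (widest range): 107 ≈ 173 + (p/100)(0 − 173), so p ≈ 100×(107 − 173)/(0 − 173) = -6600/-173 = 38.15.
p = 38 reproduces all three channels after rounding.

38%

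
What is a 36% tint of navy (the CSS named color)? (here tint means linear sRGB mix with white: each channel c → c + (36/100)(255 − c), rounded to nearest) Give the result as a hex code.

CSS navy is rgb(0, 0, 128).
A 36% tint moves each channel 36% toward 255:
  R: 0 + 91.8 = 91.8 → 92
  G: 0 + 0.36×(255−0) = 0 + 91.8 = 91.8 → 92
  B: 128 + 45.72 = 173.72 → 174
rgb(92, 92, 174) = #5C5CAE.

#5C5CAE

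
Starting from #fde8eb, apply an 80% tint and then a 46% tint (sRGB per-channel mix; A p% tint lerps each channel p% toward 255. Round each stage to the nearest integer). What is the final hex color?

#fffcfd

#fde8eb is rgb(253, 232, 235).
An 80% tint moves each channel 80% toward 255:
  R: 253 + 0.8×(255−253) = 253 + 1.6 = 254.6 → 255
  G: 232 + 0.8×(255−232) = 232 + 18.4 = 250.4 → 250
  B: 235 + 0.8×(255−235) = 235 + 16 = 251 → 251
After the tint: rgb(255, 250, 251) = #fffafb.
Per channel, c → c + 0.46(255 − c):
  R: 255 + 0.46×(255−255) = 255 + 0 = 255 → 255
  G: 250 + 0.46×(255−250) = 250 + 2.3 = 252.3 → 252
  B: 251 + 1.84 = 252.84 → 253
rgb(255, 252, 253) = #fffcfd.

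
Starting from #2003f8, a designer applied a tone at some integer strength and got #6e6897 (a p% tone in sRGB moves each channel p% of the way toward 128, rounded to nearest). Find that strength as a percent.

81%

#2003f8 is rgb(32, 3, 248); #6e6897 is rgb(110, 104, 151).
On the G channel (widest range): 104 ≈ 3 + (p/100)(128 − 3), so p ≈ 100×(104 − 3)/(128 − 3) = 10100/125 = 80.80.
p = 81 reproduces all three channels after rounding.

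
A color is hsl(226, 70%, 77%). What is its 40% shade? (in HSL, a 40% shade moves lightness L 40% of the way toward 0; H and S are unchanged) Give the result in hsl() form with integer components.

L moves 40% from 77 toward 0: 77 − 30.8 = 46.2 → 46.
H and S are unchanged.

hsl(226, 70%, 46%)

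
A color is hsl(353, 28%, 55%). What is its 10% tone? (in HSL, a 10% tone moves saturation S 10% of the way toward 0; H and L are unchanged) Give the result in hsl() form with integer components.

S moves 10% from 28 toward 0: 28 − 2.8 = 25.2 → 25.
H and L are unchanged.

hsl(353, 25%, 55%)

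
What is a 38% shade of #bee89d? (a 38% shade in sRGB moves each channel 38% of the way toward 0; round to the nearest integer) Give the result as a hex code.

#bee89d is rgb(190, 232, 157).
Per channel, c → c + 0.38(0 − c):
  R: 190 + 0.38×(0−190) = 190 − 72.2 = 117.8 → 118
  G: 232 − 88.16 = 143.84 → 144
  B: 157 + 0.38×(0−157) = 157 − 59.66 = 97.34 → 97
rgb(118, 144, 97) = #769061.

#769061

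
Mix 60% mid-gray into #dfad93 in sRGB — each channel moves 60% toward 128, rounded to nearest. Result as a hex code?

#a69288

#dfad93 is rgb(223, 173, 147).
Lerp each channel 60% toward 128:
  R: 223 − 57 = 166 → 166
  G: 173 − 27 = 146 → 146
  B: 147 + 0.6×(128−147) = 147 − 11.4 = 135.6 → 136
rgb(166, 146, 136) = #a69288.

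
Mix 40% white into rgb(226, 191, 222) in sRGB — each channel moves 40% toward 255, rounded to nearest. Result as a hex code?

#eed9eb

A 40% tint moves each channel 40% toward 255:
  R: 226 + 0.4×(255−226) = 226 + 11.6 = 237.6 → 238
  G: 191 + 0.4×(255−191) = 191 + 25.6 = 216.6 → 217
  B: 222 + 0.4×(255−222) = 222 + 13.2 = 235.2 → 235
rgb(238, 217, 235) = #eed9eb.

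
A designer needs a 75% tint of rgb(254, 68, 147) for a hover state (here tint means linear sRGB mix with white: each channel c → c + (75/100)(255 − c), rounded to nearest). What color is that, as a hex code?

#ffd0e4

A 75% tint moves each channel 75% toward 255:
  R: 254 + 0.75 = 254.75 → 255
  G: 68 + 0.75×(255−68) = 68 + 140.25 = 208.25 → 208
  B: 147 + 0.75×(255−147) = 147 + 81 = 228 → 228
rgb(255, 208, 228) = #ffd0e4.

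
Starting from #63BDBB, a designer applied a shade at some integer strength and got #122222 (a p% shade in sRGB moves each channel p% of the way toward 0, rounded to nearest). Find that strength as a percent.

#63BDBB is rgb(99, 189, 187); #122222 is rgb(18, 34, 34).
On the G channel (widest range): 34 ≈ 189 + (p/100)(0 − 189), so p ≈ 100×(34 − 189)/(0 − 189) = -15500/-189 = 82.01.
p = 82 reproduces all three channels after rounding.

82%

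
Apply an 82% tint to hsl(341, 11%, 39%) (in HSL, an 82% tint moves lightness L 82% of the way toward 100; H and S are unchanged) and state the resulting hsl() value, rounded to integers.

L moves 82% from 39 toward 100: 39 + 50.02 = 89.02 → 89.
H and S are unchanged.

hsl(341, 11%, 89%)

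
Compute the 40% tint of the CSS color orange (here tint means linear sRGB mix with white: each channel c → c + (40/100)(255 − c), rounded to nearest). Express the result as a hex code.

CSS orange is rgb(255, 165, 0).
Per channel, c → c + 0.4(255 − c):
  R: 255 + 0.4×(255−255) = 255 + 0 = 255 → 255
  G: 165 + 0.4×(255−165) = 165 + 36 = 201 → 201
  B: 0 + 0.4×(255−0) = 0 + 102 = 102 → 102
rgb(255, 201, 102) = #ffc966.

#ffc966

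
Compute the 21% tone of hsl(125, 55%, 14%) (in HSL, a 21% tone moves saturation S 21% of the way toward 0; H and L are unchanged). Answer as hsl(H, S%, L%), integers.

hsl(125, 43%, 14%)

S moves 21% from 55 toward 0: 55 − 11.55 = 43.45 → 43.
H and L are unchanged.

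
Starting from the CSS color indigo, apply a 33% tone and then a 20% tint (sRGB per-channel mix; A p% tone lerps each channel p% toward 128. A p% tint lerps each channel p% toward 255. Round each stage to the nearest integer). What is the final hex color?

#7d559a

CSS indigo is rgb(75, 0, 130).
Lerp each channel 33% toward 128:
  R: 75 + 0.33×(128−75) = 75 + 17.49 = 92.49 → 92
  G: 0 + 42.24 = 42.24 → 42
  B: 130 − 0.66 = 129.34 → 129
After the tone: rgb(92, 42, 129) = #5c2a81.
Per channel, c → c + 0.2(255 − c):
  R: 92 + 0.2×(255−92) = 92 + 32.6 = 124.6 → 125
  G: 42 + 42.6 = 84.6 → 85
  B: 129 + 25.2 = 154.2 → 154
rgb(125, 85, 154) = #7d559a.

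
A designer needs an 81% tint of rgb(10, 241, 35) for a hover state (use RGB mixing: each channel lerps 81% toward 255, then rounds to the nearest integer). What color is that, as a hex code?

Per channel, c → c + 0.81(255 − c):
  R: 10 + 0.81×(255−10) = 10 + 198.45 = 208.45 → 208
  G: 241 + 11.34 = 252.34 → 252
  B: 35 + 0.81×(255−35) = 35 + 178.2 = 213.2 → 213
rgb(208, 252, 213) = #D0FCD5.

#D0FCD5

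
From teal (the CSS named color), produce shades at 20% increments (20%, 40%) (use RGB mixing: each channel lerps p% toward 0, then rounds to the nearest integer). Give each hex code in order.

CSS teal is rgb(0, 128, 128).
20%: (0→0, 128 − 25.6 = 102.4→102, 128 − 25.6 = 102.4→102) → #006666
40%: (0→0, 128 − 51.2 = 76.8→77, 128 − 51.2 = 76.8→77) → #004D4D

#006666, #004D4D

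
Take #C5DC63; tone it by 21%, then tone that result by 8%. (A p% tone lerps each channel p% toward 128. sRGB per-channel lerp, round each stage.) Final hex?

#C5DC63 is rgb(197, 220, 99).
Lerp each channel 21% toward 128:
  R: 197 − 14.49 = 182.51 → 183
  G: 220 − 19.32 = 200.68 → 201
  B: 99 + 6.09 = 105.09 → 105
After the tone: rgb(183, 201, 105) = #B7C969.
Per channel, c → c + 0.08(128 − c):
  R: 183 + 0.08×(128−183) = 183 − 4.4 = 178.6 → 179
  G: 201 + 0.08×(128−201) = 201 − 5.84 = 195.16 → 195
  B: 105 + 0.08×(128−105) = 105 + 1.84 = 106.84 → 107
rgb(179, 195, 107) = #B3C36B.

#B3C36B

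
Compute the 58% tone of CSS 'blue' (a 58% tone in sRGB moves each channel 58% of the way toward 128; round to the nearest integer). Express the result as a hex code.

CSS blue is rgb(0, 0, 255).
Per channel, c → c + 0.58(128 − c):
  R: 0 + 0.58×(128−0) = 0 + 74.24 = 74.24 → 74
  G: 0 + 0.58×(128−0) = 0 + 74.24 = 74.24 → 74
  B: 255 + 0.58×(128−255) = 255 − 73.66 = 181.34 → 181
rgb(74, 74, 181) = #4A4AB5.

#4A4AB5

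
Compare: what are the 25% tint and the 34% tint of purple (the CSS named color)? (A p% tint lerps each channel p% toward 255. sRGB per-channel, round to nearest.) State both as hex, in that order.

#a040a0, #ab57ab

CSS purple is rgb(128, 0, 128).
25% tint:
  R: 128 + 31.75 = 159.75 → 160
  G: 0 + 63.75 = 63.75 → 64
  B: 128 + 0.25×(255−128) = 128 + 31.75 = 159.75 → 160
  → #a040a0
34% tint:
  R: 128 + 43.18 = 171.18 → 171
  G: 0 + 0.34×(255−0) = 0 + 86.7 = 86.7 → 87
  B: 128 + 0.34×(255−128) = 128 + 43.18 = 171.18 → 171
  → #ab57ab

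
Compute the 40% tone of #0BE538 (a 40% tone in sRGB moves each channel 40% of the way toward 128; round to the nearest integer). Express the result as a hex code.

#3ABD55

#0BE538 is rgb(11, 229, 56).
A 40% tone moves each channel 40% toward 128:
  R: 11 + 0.4×(128−11) = 11 + 46.8 = 57.8 → 58
  G: 229 + 0.4×(128−229) = 229 − 40.4 = 188.6 → 189
  B: 56 + 28.8 = 84.8 → 85
rgb(58, 189, 85) = #3ABD55.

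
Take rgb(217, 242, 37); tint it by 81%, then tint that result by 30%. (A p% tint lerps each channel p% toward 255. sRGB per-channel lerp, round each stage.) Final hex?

#FAFEE2

Lerp each channel 81% toward 255:
  R: 217 + 30.78 = 247.78 → 248
  G: 242 + 0.81×(255−242) = 242 + 10.53 = 252.53 → 253
  B: 37 + 176.58 = 213.58 → 214
After the tint: rgb(248, 253, 214) = #F8FDD6.
Per channel, c → c + 0.3(255 − c):
  R: 248 + 0.3×(255−248) = 248 + 2.1 = 250.1 → 250
  G: 253 + 0.6 = 253.6 → 254
  B: 214 + 0.3×(255−214) = 214 + 12.3 = 226.3 → 226
rgb(250, 254, 226) = #FAFEE2.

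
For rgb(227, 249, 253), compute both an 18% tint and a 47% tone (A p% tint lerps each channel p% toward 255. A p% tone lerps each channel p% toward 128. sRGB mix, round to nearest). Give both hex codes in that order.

#e8fafd, #b4c0c2

18% tint:
  R: 227 + 0.18×(255−227) = 227 + 5.04 = 232.04 → 232
  G: 249 + 0.18×(255−249) = 249 + 1.08 = 250.08 → 250
  B: 253 + 0.36 = 253.36 → 253
  → #e8fafd
47% tone:
  R: 227 − 46.53 = 180.47 → 180
  G: 249 + 0.47×(128−249) = 249 − 56.87 = 192.13 → 192
  B: 253 + 0.47×(128−253) = 253 − 58.75 = 194.25 → 194
  → #b4c0c2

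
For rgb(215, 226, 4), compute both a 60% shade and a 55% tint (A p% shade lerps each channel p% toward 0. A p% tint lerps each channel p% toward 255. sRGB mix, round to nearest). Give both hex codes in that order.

60% shade:
  R: 215 + 0.6×(0−215) = 215 − 129 = 86 → 86
  G: 226 + 0.6×(0−226) = 226 − 135.6 = 90.4 → 90
  B: 4 + 0.6×(0−4) = 4 − 2.4 = 1.6 → 2
  → #565A02
55% tint:
  R: 215 + 0.55×(255−215) = 215 + 22 = 237 → 237
  G: 226 + 15.95 = 241.95 → 242
  B: 4 + 0.55×(255−4) = 4 + 138.05 = 142.05 → 142
  → #EDF28E

#565A02, #EDF28E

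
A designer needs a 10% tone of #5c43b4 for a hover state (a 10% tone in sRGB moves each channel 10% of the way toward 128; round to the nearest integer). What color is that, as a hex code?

#5c43b4 is rgb(92, 67, 180).
Lerp each channel 10% toward 128:
  R: 92 + 0.1×(128−92) = 92 + 3.6 = 95.6 → 96
  G: 67 + 6.1 = 73.1 → 73
  B: 180 − 5.2 = 174.8 → 175
rgb(96, 73, 175) = #6049af.

#6049af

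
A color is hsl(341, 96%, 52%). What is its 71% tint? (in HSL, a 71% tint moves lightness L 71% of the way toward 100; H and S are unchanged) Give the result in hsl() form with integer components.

L moves 71% from 52 toward 100: 52 + 34.08 = 86.08 → 86.
H and S are unchanged.

hsl(341, 96%, 86%)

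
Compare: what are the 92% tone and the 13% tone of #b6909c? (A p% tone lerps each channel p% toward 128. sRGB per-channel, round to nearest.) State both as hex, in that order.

#b6909c is rgb(182, 144, 156).
92% tone:
  R: 182 + 0.92×(128−182) = 182 − 49.68 = 132.32 → 132
  G: 144 + 0.92×(128−144) = 144 − 14.72 = 129.28 → 129
  B: 156 + 0.92×(128−156) = 156 − 25.76 = 130.24 → 130
  → #848182
13% tone:
  R: 182 + 0.13×(128−182) = 182 − 7.02 = 174.98 → 175
  G: 144 − 2.08 = 141.92 → 142
  B: 156 + 0.13×(128−156) = 156 − 3.64 = 152.36 → 152
  → #af8e98

#848182, #af8e98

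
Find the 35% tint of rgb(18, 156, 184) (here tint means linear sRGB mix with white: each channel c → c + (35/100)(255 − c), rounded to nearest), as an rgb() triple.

rgb(101, 191, 209)

A 35% tint moves each channel 35% toward 255:
  R: 18 + 82.95 = 100.95 → 101
  G: 156 + 34.65 = 190.65 → 191
  B: 184 + 0.35×(255−184) = 184 + 24.85 = 208.85 → 209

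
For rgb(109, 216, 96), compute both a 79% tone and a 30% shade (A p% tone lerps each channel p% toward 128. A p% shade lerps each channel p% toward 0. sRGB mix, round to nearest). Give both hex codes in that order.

79% tone:
  R: 109 + 15.01 = 124.01 → 124
  G: 216 − 69.52 = 146.48 → 146
  B: 96 + 0.79×(128−96) = 96 + 25.28 = 121.28 → 121
  → #7c9279
30% shade:
  R: 109 − 32.7 = 76.3 → 76
  G: 216 + 0.3×(0−216) = 216 − 64.8 = 151.2 → 151
  B: 96 + 0.3×(0−96) = 96 − 28.8 = 67.2 → 67
  → #4c9743

#7c9279, #4c9743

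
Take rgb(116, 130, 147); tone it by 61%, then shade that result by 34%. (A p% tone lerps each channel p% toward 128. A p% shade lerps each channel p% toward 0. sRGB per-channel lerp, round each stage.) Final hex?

Per channel, c → c + 0.61(128 − c):
  R: 116 + 0.61×(128−116) = 116 + 7.32 = 123.32 → 123
  G: 130 + 0.61×(128−130) = 130 − 1.22 = 128.78 → 129
  B: 147 + 0.61×(128−147) = 147 − 11.59 = 135.41 → 135
After the tone: rgb(123, 129, 135) = #7B8187.
A 34% shade moves each channel 34% toward 0:
  R: 123 + 0.34×(0−123) = 123 − 41.82 = 81.18 → 81
  G: 129 + 0.34×(0−129) = 129 − 43.86 = 85.14 → 85
  B: 135 + 0.34×(0−135) = 135 − 45.9 = 89.1 → 89
rgb(81, 85, 89) = #515559.

#515559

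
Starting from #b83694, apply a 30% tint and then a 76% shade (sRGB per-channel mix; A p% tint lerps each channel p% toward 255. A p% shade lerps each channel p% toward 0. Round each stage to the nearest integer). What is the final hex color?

#311b2b

#b83694 is rgb(184, 54, 148).
Per channel, c → c + 0.3(255 − c):
  R: 184 + 0.3×(255−184) = 184 + 21.3 = 205.3 → 205
  G: 54 + 0.3×(255−54) = 54 + 60.3 = 114.3 → 114
  B: 148 + 0.3×(255−148) = 148 + 32.1 = 180.1 → 180
After the tint: rgb(205, 114, 180) = #cd72b4.
Lerp each channel 76% toward 0:
  R: 205 − 155.8 = 49.2 → 49
  G: 114 + 0.76×(0−114) = 114 − 86.64 = 27.36 → 27
  B: 180 + 0.76×(0−180) = 180 − 136.8 = 43.2 → 43
rgb(49, 27, 43) = #311b2b.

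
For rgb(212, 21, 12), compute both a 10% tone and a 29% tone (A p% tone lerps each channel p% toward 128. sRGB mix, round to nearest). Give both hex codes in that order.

10% tone:
  R: 212 + 0.1×(128−212) = 212 − 8.4 = 203.6 → 204
  G: 21 + 0.1×(128−21) = 21 + 10.7 = 31.7 → 32
  B: 12 + 11.6 = 23.6 → 24
  → #CC2018
29% tone:
  R: 212 + 0.29×(128−212) = 212 − 24.36 = 187.64 → 188
  G: 21 + 31.03 = 52.03 → 52
  B: 12 + 33.64 = 45.64 → 46
  → #BC342E

#CC2018, #BC342E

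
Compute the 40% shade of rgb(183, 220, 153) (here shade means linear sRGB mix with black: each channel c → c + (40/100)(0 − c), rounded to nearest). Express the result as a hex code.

A 40% shade moves each channel 40% toward 0:
  R: 183 + 0.4×(0−183) = 183 − 73.2 = 109.8 → 110
  G: 220 − 88 = 132 → 132
  B: 153 − 61.2 = 91.8 → 92
rgb(110, 132, 92) = #6E845C.

#6E845C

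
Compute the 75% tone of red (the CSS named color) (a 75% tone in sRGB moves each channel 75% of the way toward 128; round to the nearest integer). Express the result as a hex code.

CSS red is rgb(255, 0, 0).
A 75% tone moves each channel 75% toward 128:
  R: 255 + 0.75×(128−255) = 255 − 95.25 = 159.75 → 160
  G: 0 + 0.75×(128−0) = 0 + 96 = 96 → 96
  B: 0 + 96 = 96 → 96
rgb(160, 96, 96) = #A06060.

#A06060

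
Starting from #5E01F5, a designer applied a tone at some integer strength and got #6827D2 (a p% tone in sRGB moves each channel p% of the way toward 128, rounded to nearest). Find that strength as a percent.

#5E01F5 is rgb(94, 1, 245); #6827D2 is rgb(104, 39, 210).
On the G channel (widest range): 39 ≈ 1 + (p/100)(128 − 1), so p ≈ 100×(39 − 1)/(128 − 1) = 3800/127 = 29.92.
p = 30 reproduces all three channels after rounding.

30%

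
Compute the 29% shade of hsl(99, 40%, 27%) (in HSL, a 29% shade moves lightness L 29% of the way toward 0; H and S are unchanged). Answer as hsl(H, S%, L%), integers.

L moves 29% from 27 toward 0: 27 − 7.83 = 19.17 → 19.
H and S are unchanged.

hsl(99, 40%, 19%)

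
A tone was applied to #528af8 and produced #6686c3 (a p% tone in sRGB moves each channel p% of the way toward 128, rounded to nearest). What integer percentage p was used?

44%

#528af8 is rgb(82, 138, 248); #6686c3 is rgb(102, 134, 195).
On the B channel (widest range): 195 ≈ 248 + (p/100)(128 − 248), so p ≈ 100×(195 − 248)/(128 − 248) = -5300/-120 = 44.17.
p = 44 reproduces all three channels after rounding.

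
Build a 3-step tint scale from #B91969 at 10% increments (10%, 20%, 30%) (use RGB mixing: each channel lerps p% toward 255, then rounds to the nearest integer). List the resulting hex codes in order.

#C03078, #C74787, #CE5E96

#B91969 is rgb(185, 25, 105).
10%: (185 + 7 = 192→192, 25 + 23 = 48→48, 105 + 15 = 120→120) → #C03078
20%: (185 + 14 = 199→199, 25 + 46 = 71→71, 105 + 30 = 135→135) → #C74787
30%: (185 + 21 = 206→206, 25 + 69 = 94→94, 105 + 45 = 150→150) → #CE5E96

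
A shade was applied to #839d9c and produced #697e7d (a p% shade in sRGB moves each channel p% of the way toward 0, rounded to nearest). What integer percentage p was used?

20%

#839d9c is rgb(131, 157, 156); #697e7d is rgb(105, 126, 125).
On the G channel (widest range): 126 ≈ 157 + (p/100)(0 − 157), so p ≈ 100×(126 − 157)/(0 − 157) = -3100/-157 = 19.75.
p = 20 reproduces all three channels after rounding.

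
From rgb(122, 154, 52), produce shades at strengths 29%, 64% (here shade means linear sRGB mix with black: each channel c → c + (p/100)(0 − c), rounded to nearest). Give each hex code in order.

#576D25, #2C3713

29%: (122 − 35.38 = 86.62→87, 154 − 44.66 = 109.34→109, 52 − 15.08 = 36.92→37) → #576D25
64%: (122 − 78.08 = 43.92→44, 154 − 98.56 = 55.44→55, 52 − 33.28 = 18.72→19) → #2C3713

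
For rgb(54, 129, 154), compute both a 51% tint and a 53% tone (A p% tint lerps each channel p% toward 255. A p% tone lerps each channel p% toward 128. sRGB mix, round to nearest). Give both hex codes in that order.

#9DC1CE, #5D808C

51% tint:
  R: 54 + 0.51×(255−54) = 54 + 102.51 = 156.51 → 157
  G: 129 + 0.51×(255−129) = 129 + 64.26 = 193.26 → 193
  B: 154 + 0.51×(255−154) = 154 + 51.51 = 205.51 → 206
  → #9DC1CE
53% tone:
  R: 54 + 39.22 = 93.22 → 93
  G: 129 + 0.53×(128−129) = 129 − 0.53 = 128.47 → 128
  B: 154 + 0.53×(128−154) = 154 − 13.78 = 140.22 → 140
  → #5D808C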